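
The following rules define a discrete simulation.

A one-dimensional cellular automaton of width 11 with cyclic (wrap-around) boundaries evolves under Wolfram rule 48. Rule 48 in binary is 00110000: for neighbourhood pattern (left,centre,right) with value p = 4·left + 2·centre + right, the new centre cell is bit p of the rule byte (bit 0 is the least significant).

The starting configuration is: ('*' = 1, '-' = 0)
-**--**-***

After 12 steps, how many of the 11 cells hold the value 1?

3

t=0: -**--**-***
t=1: *--*---*---
t=2: -*--*---*--
t=3: --*--*---*-
t=4: ---*--*---*
t=5: *---*--*---
t=6: -*---*--*--
t=7: --*---*--*-
t=8: ---*---*--*
t=9: *---*---*--
t=10: -*---*---*-
t=11: --*---*---*
t=12: *--*---*---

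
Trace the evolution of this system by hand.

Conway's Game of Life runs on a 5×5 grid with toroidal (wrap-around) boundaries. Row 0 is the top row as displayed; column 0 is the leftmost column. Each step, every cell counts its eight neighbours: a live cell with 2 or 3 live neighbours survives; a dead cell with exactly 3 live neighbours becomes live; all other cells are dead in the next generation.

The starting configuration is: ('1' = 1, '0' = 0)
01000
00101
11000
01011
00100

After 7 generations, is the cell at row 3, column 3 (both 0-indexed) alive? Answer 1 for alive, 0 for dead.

t=0: 01000
00101
11000
01011
00100
t=1: 01110
00100
01000
01011
11110
t=2: 10001
00010
11010
00011
00000
t=3: 00001
01110
10010
10111
10010
t=4: 11001
11110
10000
10100
11100
t=5: 00000
00110
10010
10101
00110
t=6: 00000
00111
10000
10100
01111
t=7: 11000
00011
10100
10100
11111

0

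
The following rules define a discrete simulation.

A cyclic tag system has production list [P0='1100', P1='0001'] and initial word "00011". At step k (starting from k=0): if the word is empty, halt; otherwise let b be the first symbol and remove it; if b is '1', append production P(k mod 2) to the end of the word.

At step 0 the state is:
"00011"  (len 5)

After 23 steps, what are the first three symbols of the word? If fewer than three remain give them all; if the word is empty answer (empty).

000

[0] "00011"  (len 5)
[1] "0011"  (len 4)
[2] "011"  (len 3)
[3] "11"  (len 2)
[4] "10001"  (len 5)
[5] "00011100"  (len 8)
[6] "0011100"  (len 7)
[7] "011100"  (len 6)
[8] "11100"  (len 5)
[9] "11001100"  (len 8)
[10] "10011000001"  (len 11)
[11] "00110000011100"  (len 14)
[12] "0110000011100"  (len 13)
[13] "110000011100"  (len 12)
[14] "100000111000001"  (len 15)
[15] "000001110000011100"  (len 18)
[16] "00001110000011100"  (len 17)
[17] "0001110000011100"  (len 16)
[18] "001110000011100"  (len 15)
[19] "01110000011100"  (len 14)
[20] "1110000011100"  (len 13)
[21] "1100000111001100"  (len 16)
[22] "1000001110011000001"  (len 19)
[23] "0000011100110000011100"  (len 22)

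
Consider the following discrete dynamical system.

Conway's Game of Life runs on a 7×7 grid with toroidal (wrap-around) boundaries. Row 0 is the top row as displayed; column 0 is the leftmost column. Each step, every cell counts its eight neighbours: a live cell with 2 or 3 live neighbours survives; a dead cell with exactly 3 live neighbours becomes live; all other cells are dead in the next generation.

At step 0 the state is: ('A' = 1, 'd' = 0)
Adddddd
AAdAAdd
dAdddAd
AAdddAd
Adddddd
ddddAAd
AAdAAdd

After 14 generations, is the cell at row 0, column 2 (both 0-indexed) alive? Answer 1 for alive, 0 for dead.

0

k=0  Adddddd
AAdAAdd
dAdddAd
AAdddAd
Adddddd
ddddAAd
AAdAAdd
k=1  ddddddA
AAAdAdA
dddddAd
AAddddd
AAddAAd
AAdAAAA
AAdAAAA
k=2  ddddddd
AAddddA
ddAddAd
AAddAAd
dddAddd
ddddddd
dAdAddd
k=3  dAAdddd
AAddddA
ddAdAAd
dAAAAAA
ddddAdd
ddAdddd
ddddddd
k=4  dAAdddd
AddAdAA
ddddddd
dAAdddA
dAddAdd
ddddddd
dAAdddd
k=5  dddAddA
AAAdddA
dAAddAd
AAAdddd
AAAdddd
dAAdddd
dAAdddd
k=6  dddAddA
dddAdAA
dddAddd
dddAddA
dddAddd
dddAddd
AAdAddd
k=7  dddAdAA
ddAAdAA
ddAAdAA
ddAAAdd
ddAAAdd
dddAAdd
AddAAdd
k=8  Adddddd
Adddddd
dAddddA
dAddddd
dddddAd
dddddAd
ddAdddA
k=9  AAddddA
AAddddA
dAddddd
Adddddd
ddddddd
dddddAA
ddddddA
k=10  dAdddAd
ddAdddA
dAddddA
ddddddd
ddddddA
dddddAA
ddddddd
k=11  ddddddd
dAAddAA
Adddddd
Adddddd
dddddAA
dddddAA
dddddAA
k=12  Adddddd
AAddddA
Adddddd
Adddddd
AddddAd
AdddAdd
dddddAA
k=13  dAdddAd
dAddddA
ddddddd
AAddddd
AAddddd
AdddAdd
AddddAA
k=14  dAdddAd
Adddddd
dAddddd
AAddddd
ddddddA
dddddAd
AAddAAd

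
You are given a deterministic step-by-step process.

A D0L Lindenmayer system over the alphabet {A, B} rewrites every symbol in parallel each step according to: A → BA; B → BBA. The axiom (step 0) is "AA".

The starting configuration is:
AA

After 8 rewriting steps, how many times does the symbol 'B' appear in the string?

[0] AA
[1] BABA
[2] BBABABBABA
[3] BBABBABABBABABBABBABABBABA
[4] BBABBABABBABBABABBABABBABBABABBABABBABBABABBABBABABBABABBABBABABBABA
[5] BBABBABABBABBABABBABABBABBABABBABBABABBABABBABBABABBABABBA…ABBABABBABABBABBABABBABABBABBABABBABBABABBABABBABBABABBABA  (len 178)
[6] BBABBABABBABBABABBABABBABBABABBABBABABBABABBABBABABBABABBA…ABBABABBABABBABBABABBABABBABBABABBABBABABBABABBABBABABBABA  (len 466)
[7] BBABBABABBABBABABBABABBABBABABBABBABABBABABBABBABABBABABBA…ABBABABBABABBABBABABBABABBABBABABBABBABABBABABBABBABABBABA  (len 1220)
[8] BBABBABABBABBABABBABABBABBABABBABBABABBABABBABBABABBABABBA…ABBABABBABABBABBABABBABABBABBABABBABBABABBABABBABBABABBABA  (len 3194)

1974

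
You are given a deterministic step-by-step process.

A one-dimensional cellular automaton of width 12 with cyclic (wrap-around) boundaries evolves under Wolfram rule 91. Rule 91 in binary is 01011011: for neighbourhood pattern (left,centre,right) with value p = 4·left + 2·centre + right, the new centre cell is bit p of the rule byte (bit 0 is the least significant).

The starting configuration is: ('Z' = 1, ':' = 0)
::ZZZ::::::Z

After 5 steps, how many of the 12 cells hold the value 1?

0) ::ZZZ::::::Z
1) ZZZ:ZZZZZZZ:
2) Z:Z:Z:::::Z:
3) :::::ZZZZZ::
4) ZZZZZZ:::ZZZ
5) :::::ZZZZZ::

5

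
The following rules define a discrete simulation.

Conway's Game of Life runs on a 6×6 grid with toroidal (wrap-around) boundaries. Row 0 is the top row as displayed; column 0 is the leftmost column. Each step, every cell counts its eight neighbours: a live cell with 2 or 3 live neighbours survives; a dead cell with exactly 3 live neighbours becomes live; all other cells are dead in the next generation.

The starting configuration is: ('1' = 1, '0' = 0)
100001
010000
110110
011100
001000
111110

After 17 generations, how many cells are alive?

t=0: 100001
010000
110110
011100
001000
111110
t=1: 000111
011010
100110
100010
100010
101110
t=2: 100000
111000
101010
110010
100010
111000
t=3: 000001
101100
001000
100010
001100
100000
t=4: 110001
011100
001001
011000
010101
000000
t=5: 110000
000111
100000
010110
110000
011011
t=6: 010000
010011
101000
011001
000000
001001
t=7: 011011
011001
001110
111000
111000
000000
t=8: 011111
000001
000011
100001
101000
000101
t=9: 001101
001000
000010
110010
110010
000001
t=10: 001110
001010
010101
110110
010010
011101
t=11: 000001
010001
010001
010100
000000
110001
t=12: 010011
000011
010010
101000
011000
100001
t=13: 000000
000100
110110
101100
001001
001011
t=14: 000110
001110
110011
100000
101001
000111
t=15: 000000
111000
111010
000010
110100
101000
t=16: 101000
101101
101000
000010
111101
101000
t=17: 101000
101101
101010
000010
101111
000000

15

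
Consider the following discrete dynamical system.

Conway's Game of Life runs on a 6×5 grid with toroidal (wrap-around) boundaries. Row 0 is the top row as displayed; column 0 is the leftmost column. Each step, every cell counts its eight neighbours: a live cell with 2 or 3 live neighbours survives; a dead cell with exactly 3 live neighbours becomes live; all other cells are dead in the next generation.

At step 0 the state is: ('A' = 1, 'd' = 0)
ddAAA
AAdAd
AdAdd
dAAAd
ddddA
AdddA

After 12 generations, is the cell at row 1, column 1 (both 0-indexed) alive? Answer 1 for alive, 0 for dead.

gen 0: ddAAA
AAdAd
AdAdd
dAAAd
ddddA
AdddA
gen 1: ddAdd
Adddd
Adddd
AAAAA
dAAdA
Adddd
gen 2: dAddd
dAddd
ddAAd
ddddd
ddddd
AdAAd
gen 3: AAddd
dAddd
ddAdd
ddddd
ddddd
dAAdd
gen 4: Adddd
AAAdd
ddddd
ddddd
ddddd
AAAdd
gen 5: ddddA
AAddd
dAddd
ddddd
dAddd
AAddd
gen 6: ddddA
AAddd
AAddd
ddddd
AAddd
AAddd
gen 7: ddddA
dAddA
AAddd
ddddd
AAddd
dAddA
gen 8: dddAA
dAddA
AAddd
ddddd
AAddd
dAddA
gen 9: ddAAA
dAAAA
AAddd
ddddd
AAddd
dAAAA
gen 10: ddddd
ddddd
AAdAA
ddddd
AAdAA
ddddd
gen 11: ddddd
AdddA
AdddA
ddddd
AdddA
AdddA
gen 12: ddddd
AdddA
AdddA
ddddd
AdddA
AdddA

0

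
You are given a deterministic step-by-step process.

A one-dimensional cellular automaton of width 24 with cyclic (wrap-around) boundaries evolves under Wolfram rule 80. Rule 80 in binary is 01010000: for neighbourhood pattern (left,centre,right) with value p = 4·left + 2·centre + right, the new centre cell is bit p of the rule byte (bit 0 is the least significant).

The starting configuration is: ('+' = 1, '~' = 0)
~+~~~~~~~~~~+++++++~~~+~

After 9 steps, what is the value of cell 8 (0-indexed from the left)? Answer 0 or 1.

0

k=0  ~+~~~~~~~~~~+++++++~~~+~
k=1  ~~+~~~~~~~~~~~~~~~++~~~+
k=2  +~~+~~~~~~~~~~~~~~~++~~~
k=3  ~+~~+~~~~~~~~~~~~~~~++~~
k=4  ~~+~~+~~~~~~~~~~~~~~~++~
k=5  ~~~+~~+~~~~~~~~~~~~~~~++
k=6  +~~~+~~+~~~~~~~~~~~~~~~+
k=7  ++~~~+~~+~~~~~~~~~~~~~~~
k=8  ~++~~~+~~+~~~~~~~~~~~~~~
k=9  ~~++~~~+~~+~~~~~~~~~~~~~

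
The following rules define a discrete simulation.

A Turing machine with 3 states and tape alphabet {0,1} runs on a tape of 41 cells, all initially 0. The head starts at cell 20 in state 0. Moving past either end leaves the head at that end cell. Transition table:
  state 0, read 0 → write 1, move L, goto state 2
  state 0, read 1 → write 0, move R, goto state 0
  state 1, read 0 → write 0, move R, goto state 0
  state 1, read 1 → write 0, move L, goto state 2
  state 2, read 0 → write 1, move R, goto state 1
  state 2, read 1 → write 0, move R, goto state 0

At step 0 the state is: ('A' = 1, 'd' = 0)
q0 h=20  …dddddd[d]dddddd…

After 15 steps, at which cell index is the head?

k=0  q0 h=20  …dddddd[d]dddddd…
k=1  q2 h=19  …dddddd[d]Addddd…
k=2  q1 h=20  …dddddA[A]dddddd…
k=3  q2 h=19  …dddddd[A]dddddd…
k=4  q0 h=20  …dddddd[d]dddddd…
k=5  q2 h=19  …dddddd[d]Addddd…
k=6  q1 h=20  …dddddA[A]dddddd…
k=7  q2 h=19  …dddddd[A]dddddd…
k=8  q0 h=20  …dddddd[d]dddddd…
k=9  q2 h=19  …dddddd[d]Addddd…
k=10  q1 h=20  …dddddA[A]dddddd…
k=11  q2 h=19  …dddddd[A]dddddd…
k=12  q0 h=20  …dddddd[d]dddddd…
k=13  q2 h=19  …dddddd[d]Addddd…
k=14  q1 h=20  …dddddA[A]dddddd…
k=15  q2 h=19  …dddddd[A]dddddd…

19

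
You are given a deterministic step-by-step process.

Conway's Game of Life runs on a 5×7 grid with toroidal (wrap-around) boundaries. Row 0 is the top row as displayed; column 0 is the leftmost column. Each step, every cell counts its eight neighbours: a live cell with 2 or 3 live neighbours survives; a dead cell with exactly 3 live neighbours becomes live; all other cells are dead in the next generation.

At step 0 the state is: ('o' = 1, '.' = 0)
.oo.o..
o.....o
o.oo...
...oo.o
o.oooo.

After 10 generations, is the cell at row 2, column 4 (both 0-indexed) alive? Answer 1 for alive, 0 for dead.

1

step 0: .oo.o..
o.....o
o.oo...
...oo.o
o.oooo.
step 1: ..o.o..
o.....o
oooooo.
o.....o
o.....o
step 2: .o...o.
o.....o
..oooo.
..ooo..
oo...oo
step 3: .o...o.
oooo..o
.oo..oo
o......
oo.o.oo
step 4: ...o.o.
...oo..
...o.o.
....o..
.oo.oo.
step 5: .....o.
..oo.o.
...o.o.
..o....
..o..o.
step 6: ..oo.oo
..oo.oo
...o...
..ooo..
.......
step 7: ..oo.oo
.....oo
.....o.
..ooo..
.....o.
step 8: .......
.......
...o.oo
...ooo.
.....oo
step 9: .......
.......
...o.oo
...o...
.....oo
step 10: .......
.......
....o..
.......
.......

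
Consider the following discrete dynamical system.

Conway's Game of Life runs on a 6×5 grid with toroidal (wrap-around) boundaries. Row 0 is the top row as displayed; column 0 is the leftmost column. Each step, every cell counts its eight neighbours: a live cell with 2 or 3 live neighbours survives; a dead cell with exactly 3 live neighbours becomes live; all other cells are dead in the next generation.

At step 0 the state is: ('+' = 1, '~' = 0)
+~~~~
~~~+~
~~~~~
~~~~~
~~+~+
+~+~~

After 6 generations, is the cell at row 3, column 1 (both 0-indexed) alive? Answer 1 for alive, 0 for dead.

k=0  +~~~~
~~~+~
~~~~~
~~~~~
~~+~+
+~+~~
k=1  ~+~~+
~~~~~
~~~~~
~~~~~
~+~+~
+~~++
k=2  ~~~++
~~~~~
~~~~~
~~~~~
+~++~
~+~+~
k=3  ~~+++
~~~~~
~~~~~
~~~~~
~++++
++~~~
k=4  +++++
~~~+~
~~~~~
~~++~
~++++
~~~~~
k=5  +++++
++~+~
~~++~
~+~~+
~+~~+
~~~~~
k=6  ~~~+~
~~~~~
~~~+~
~+~~+
~~~~~
~~~~~

1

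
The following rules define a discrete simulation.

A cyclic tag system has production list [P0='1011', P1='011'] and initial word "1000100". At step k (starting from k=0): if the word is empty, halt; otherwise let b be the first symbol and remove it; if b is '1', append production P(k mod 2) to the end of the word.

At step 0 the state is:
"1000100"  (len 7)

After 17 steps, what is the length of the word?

22

0) "1000100"  (len 7)
1) "0001001011"  (len 10)
2) "001001011"  (len 9)
3) "01001011"  (len 8)
4) "1001011"  (len 7)
5) "0010111011"  (len 10)
6) "010111011"  (len 9)
7) "10111011"  (len 8)
8) "0111011011"  (len 10)
9) "111011011"  (len 9)
10) "11011011011"  (len 11)
11) "10110110111011"  (len 14)
12) "0110110111011011"  (len 16)
13) "110110111011011"  (len 15)
14) "10110111011011011"  (len 17)
15) "01101110110110111011"  (len 20)
16) "1101110110110111011"  (len 19)
17) "1011101101101110111011"  (len 22)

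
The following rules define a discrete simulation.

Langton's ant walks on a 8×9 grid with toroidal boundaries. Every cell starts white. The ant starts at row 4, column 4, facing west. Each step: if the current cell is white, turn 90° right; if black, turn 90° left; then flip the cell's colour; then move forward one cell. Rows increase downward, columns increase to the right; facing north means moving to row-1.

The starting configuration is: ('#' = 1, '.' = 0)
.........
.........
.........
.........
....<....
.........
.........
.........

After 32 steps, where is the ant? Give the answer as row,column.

6,6

step 0: .........
.........
.........
.........
....<....
.........
.........
.........
step 1: .........
.........
.........
....^....
....#....
.........
.........
.........
step 2: .........
.........
.........
....#>...
....#....
.........
.........
.........
step 3: .........
.........
.........
....##...
....#v...
.........
.........
.........
step 4: .........
.........
.........
....##...
....<#...
.........
.........
.........
step 5: .........
.........
.........
....##...
.....#...
....v....
.........
.........
step 6: .........
.........
.........
....##...
.....#...
...<#....
.........
.........
step 7: .........
.........
.........
....##...
...^.#...
...##....
.........
.........
step 8: .........
.........
.........
....##...
...#>#...
...##....
.........
.........
step 9: .........
.........
.........
....##...
...###...
...#v....
.........
.........
step 10: .........
.........
.........
....##...
...###...
...#.>...
.........
.........
step 11: .........
.........
.........
....##...
...###...
...#.#...
.....v...
.........
step 12: .........
.........
.........
....##...
...###...
...#.#...
....<#...
.........
step 13: .........
.........
.........
....##...
...###...
...#^#...
....##...
.........
step 14: .........
.........
.........
....##...
...###...
...##>...
....##...
.........
step 15: .........
.........
.........
....##...
...##^...
...##....
....##...
.........
step 16: .........
.........
.........
....##...
...#<....
...##....
....##...
.........
step 17: .........
.........
.........
....##...
...#.....
...#v....
....##...
.........
step 18: .........
.........
.........
....##...
...#.....
...#.>...
....##...
.........
step 19: .........
.........
.........
....##...
...#.....
...#.#...
....#v...
.........
step 20: .........
.........
.........
....##...
...#.....
...#.#...
....#.>..
.........
step 21: .........
.........
.........
....##...
...#.....
...#.#...
....#.#..
......v..
step 22: .........
.........
.........
....##...
...#.....
...#.#...
....#.#..
.....<#..
step 23: .........
.........
.........
....##...
...#.....
...#.#...
....#^#..
.....##..
step 24: .........
.........
.........
....##...
...#.....
...#.#...
....##>..
.....##..
step 25: .........
.........
.........
....##...
...#.....
...#.#^..
....##...
.....##..
step 26: .........
.........
.........
....##...
...#.....
...#.##>.
....##...
.....##..
step 27: .........
.........
.........
....##...
...#.....
...#.###.
....##.v.
.....##..
step 28: .........
.........
.........
....##...
...#.....
...#.###.
....##<#.
.....##..
step 29: .........
.........
.........
....##...
...#.....
...#.#^#.
....####.
.....##..
step 30: .........
.........
.........
....##...
...#.....
...#.<.#.
....####.
.....##..
step 31: .........
.........
.........
....##...
...#.....
...#...#.
....#v##.
.....##..
step 32: .........
.........
.........
....##...
...#.....
...#...#.
....#.>#.
.....##..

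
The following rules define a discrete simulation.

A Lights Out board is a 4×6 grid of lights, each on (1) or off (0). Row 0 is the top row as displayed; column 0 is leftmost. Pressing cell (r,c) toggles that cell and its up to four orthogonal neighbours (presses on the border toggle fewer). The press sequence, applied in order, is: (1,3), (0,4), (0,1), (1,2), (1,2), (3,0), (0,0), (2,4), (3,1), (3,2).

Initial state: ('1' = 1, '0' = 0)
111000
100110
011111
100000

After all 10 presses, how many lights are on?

12

0) 111000
100110
011111
100000
1) 111100
101000
011011
100000
2) 111011
101010
011011
100000
3) 000011
111010
011011
100000
4) 001011
100110
010011
100000
5) 000011
111010
011011
100000
6) 000011
111010
111011
010000
7) 110011
011010
111011
010000
8) 110011
011000
111100
010010
9) 110011
011000
101100
101010
10) 110011
011000
100100
110110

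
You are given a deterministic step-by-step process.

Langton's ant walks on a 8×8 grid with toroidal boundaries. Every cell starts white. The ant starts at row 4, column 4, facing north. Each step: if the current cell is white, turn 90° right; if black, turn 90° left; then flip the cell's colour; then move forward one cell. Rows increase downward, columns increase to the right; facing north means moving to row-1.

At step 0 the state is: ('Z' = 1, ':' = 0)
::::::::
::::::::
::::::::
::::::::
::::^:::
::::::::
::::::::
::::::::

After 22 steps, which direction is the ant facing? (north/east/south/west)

k=0  ::::::::
::::::::
::::::::
::::::::
::::^:::
::::::::
::::::::
::::::::
k=1  ::::::::
::::::::
::::::::
::::::::
::::Z>::
::::::::
::::::::
::::::::
k=2  ::::::::
::::::::
::::::::
::::::::
::::ZZ::
:::::v::
::::::::
::::::::
k=3  ::::::::
::::::::
::::::::
::::::::
::::ZZ::
::::<Z::
::::::::
::::::::
k=4  ::::::::
::::::::
::::::::
::::::::
::::^Z::
::::ZZ::
::::::::
::::::::
k=5  ::::::::
::::::::
::::::::
::::::::
:::<:Z::
::::ZZ::
::::::::
::::::::
k=6  ::::::::
::::::::
::::::::
:::^::::
:::Z:Z::
::::ZZ::
::::::::
::::::::
k=7  ::::::::
::::::::
::::::::
:::Z>:::
:::Z:Z::
::::ZZ::
::::::::
::::::::
k=8  ::::::::
::::::::
::::::::
:::ZZ:::
:::ZvZ::
::::ZZ::
::::::::
::::::::
k=9  ::::::::
::::::::
::::::::
:::ZZ:::
:::<ZZ::
::::ZZ::
::::::::
::::::::
k=10  ::::::::
::::::::
::::::::
:::ZZ:::
::::ZZ::
:::vZZ::
::::::::
::::::::
k=11  ::::::::
::::::::
::::::::
:::ZZ:::
::::ZZ::
::<ZZZ::
::::::::
::::::::
k=12  ::::::::
::::::::
::::::::
:::ZZ:::
::^:ZZ::
::ZZZZ::
::::::::
::::::::
k=13  ::::::::
::::::::
::::::::
:::ZZ:::
::Z>ZZ::
::ZZZZ::
::::::::
::::::::
k=14  ::::::::
::::::::
::::::::
:::ZZ:::
::ZZZZ::
::ZvZZ::
::::::::
::::::::
k=15  ::::::::
::::::::
::::::::
:::ZZ:::
::ZZZZ::
::Z:>Z::
::::::::
::::::::
k=16  ::::::::
::::::::
::::::::
:::ZZ:::
::ZZ^Z::
::Z::Z::
::::::::
::::::::
k=17  ::::::::
::::::::
::::::::
:::ZZ:::
::Z<:Z::
::Z::Z::
::::::::
::::::::
k=18  ::::::::
::::::::
::::::::
:::ZZ:::
::Z::Z::
::Zv:Z::
::::::::
::::::::
k=19  ::::::::
::::::::
::::::::
:::ZZ:::
::Z::Z::
::<Z:Z::
::::::::
::::::::
k=20  ::::::::
::::::::
::::::::
:::ZZ:::
::Z::Z::
:::Z:Z::
::v:::::
::::::::
k=21  ::::::::
::::::::
::::::::
:::ZZ:::
::Z::Z::
:::Z:Z::
:<Z:::::
::::::::
k=22  ::::::::
::::::::
::::::::
:::ZZ:::
::Z::Z::
:^:Z:Z::
:ZZ:::::
::::::::

north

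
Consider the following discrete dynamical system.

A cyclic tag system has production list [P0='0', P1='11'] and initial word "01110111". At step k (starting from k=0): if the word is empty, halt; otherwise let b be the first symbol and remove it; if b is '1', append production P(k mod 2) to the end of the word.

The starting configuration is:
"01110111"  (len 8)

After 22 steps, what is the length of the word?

13

gen 0: "01110111"  (len 8)
gen 1: "1110111"  (len 7)
gen 2: "11011111"  (len 8)
gen 3: "10111110"  (len 8)
gen 4: "011111011"  (len 9)
gen 5: "11111011"  (len 8)
gen 6: "111101111"  (len 9)
gen 7: "111011110"  (len 9)
gen 8: "1101111011"  (len 10)
gen 9: "1011110110"  (len 10)
gen 10: "01111011011"  (len 11)
gen 11: "1111011011"  (len 10)
gen 12: "11101101111"  (len 11)
gen 13: "11011011110"  (len 11)
gen 14: "101101111011"  (len 12)
gen 15: "011011110110"  (len 12)
gen 16: "11011110110"  (len 11)
gen 17: "10111101100"  (len 11)
gen 18: "011110110011"  (len 12)
gen 19: "11110110011"  (len 11)
gen 20: "111011001111"  (len 12)
gen 21: "110110011110"  (len 12)
gen 22: "1011001111011"  (len 13)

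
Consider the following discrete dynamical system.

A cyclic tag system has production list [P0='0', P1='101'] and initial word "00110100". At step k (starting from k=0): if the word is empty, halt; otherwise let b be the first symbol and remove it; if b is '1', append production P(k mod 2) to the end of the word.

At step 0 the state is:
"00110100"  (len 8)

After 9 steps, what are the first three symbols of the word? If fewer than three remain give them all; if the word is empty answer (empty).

t=0: "00110100"  (len 8)
t=1: "0110100"  (len 7)
t=2: "110100"  (len 6)
t=3: "101000"  (len 6)
t=4: "01000101"  (len 8)
t=5: "1000101"  (len 7)
t=6: "000101101"  (len 9)
t=7: "00101101"  (len 8)
t=8: "0101101"  (len 7)
t=9: "101101"  (len 6)

101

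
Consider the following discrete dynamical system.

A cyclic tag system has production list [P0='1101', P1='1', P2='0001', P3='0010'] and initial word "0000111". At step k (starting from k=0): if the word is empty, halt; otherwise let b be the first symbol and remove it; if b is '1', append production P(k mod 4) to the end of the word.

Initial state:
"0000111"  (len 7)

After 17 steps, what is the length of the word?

t=0: "0000111"  (len 7)
t=1: "000111"  (len 6)
t=2: "00111"  (len 5)
t=3: "0111"  (len 4)
t=4: "111"  (len 3)
t=5: "111101"  (len 6)
t=6: "111011"  (len 6)
t=7: "110110001"  (len 9)
t=8: "101100010010"  (len 12)
t=9: "011000100101101"  (len 15)
t=10: "11000100101101"  (len 14)
t=11: "10001001011010001"  (len 17)
t=12: "00010010110100010010"  (len 20)
t=13: "0010010110100010010"  (len 19)
t=14: "010010110100010010"  (len 18)
t=15: "10010110100010010"  (len 17)
t=16: "00101101000100100010"  (len 20)
t=17: "0101101000100100010"  (len 19)

19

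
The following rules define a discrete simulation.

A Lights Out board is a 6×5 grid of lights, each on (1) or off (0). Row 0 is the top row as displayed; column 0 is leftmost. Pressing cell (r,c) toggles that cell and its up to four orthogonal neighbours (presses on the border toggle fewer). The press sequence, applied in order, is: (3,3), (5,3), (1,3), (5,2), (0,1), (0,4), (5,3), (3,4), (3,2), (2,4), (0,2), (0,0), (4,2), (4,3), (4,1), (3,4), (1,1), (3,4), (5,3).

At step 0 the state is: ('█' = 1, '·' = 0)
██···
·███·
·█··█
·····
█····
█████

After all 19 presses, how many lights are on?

[0] ██···
·███·
·█··█
·····
█····
█████
[1] ██···
·███·
·█·██
··███
█··█·
█████
[2] ██···
·███·
·█·██
··███
█····
██···
[3] ██·█·
·█··█
·█··█
··███
█····
██···
[4] ██·█·
·█··█
·█··█
··███
█·█··
█·██·
[5] ··██·
····█
·█··█
··███
█·█··
█·██·
[6] ··█·█
·····
·█··█
··███
█·█··
█·██·
[7] ··█·█
·····
·█··█
··███
█·██·
█···█
[8] ··█·█
·····
·█···
··█··
█·███
█···█
[9] ··█·█
·····
·██··
·█·█·
█··██
█···█
[10] ··█·█
····█
·████
·█·██
█··██
█···█
[11] ·█·██
··█·█
·████
·█·██
█··██
█···█
[12] █··██
█·█·█
·████
·█·██
█··██
█···█
[13] █··██
█·█·█
·████
·████
███·█
█·█·█
[14] █··██
█·█·█
·████
·██·█
██·█·
█·███
[15] █··██
█·█·█
·████
··█·█
··██·
█████
[16] █··██
█·█·█
·███·
··██·
··███
█████
[17] ██·██
·█··█
··██·
··██·
··███
█████
[18] ██·██
·█··█
··███
··█·█
··██·
█████
[19] ██·██
·█··█
··███
··█·█
··█··
██···

14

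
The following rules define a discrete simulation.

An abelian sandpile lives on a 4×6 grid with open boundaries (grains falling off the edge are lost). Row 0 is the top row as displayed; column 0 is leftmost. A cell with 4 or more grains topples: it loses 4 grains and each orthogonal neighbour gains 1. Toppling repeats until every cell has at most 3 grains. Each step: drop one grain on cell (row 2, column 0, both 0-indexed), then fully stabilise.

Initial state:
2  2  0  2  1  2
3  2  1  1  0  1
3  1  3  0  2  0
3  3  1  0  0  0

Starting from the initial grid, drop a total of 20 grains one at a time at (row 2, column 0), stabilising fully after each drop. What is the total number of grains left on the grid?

30

k=0  2  2  0  2  1  2
3  2  1  1  0  1
3  1  3  0  2  0
3  3  1  0  0  0
k=1  3  2  0  2  1  2
0  3  1  1  0  1
2  3  3  0  2  0
1  0  2  0  0  0
k=2  3  2  0  2  1  2
0  3  1  1  0  1
3  3  3  0  2  0
1  0  2  0  0  0
k=3  3  3  0  2  1  2
2  0  3  1  0  1
1  2  0  1  2  0
2  1  3  0  0  0
k=4  3  3  0  2  1  2
2  0  3  1  0  1
2  2  0  1  2  0
2  1  3  0  0  0
k=5  3  3  0  2  1  2
2  0  3  1  0  1
3  2  0  1  2  0
2  1  3  0  0  0
k=6  3  3  0  2  1  2
3  0  3  1  0  1
0  3  0  1  2  0
3  1  3  0  0  0
k=7  3  3  0  2  1  2
3  0  3  1  0  1
1  3  0  1  2  0
3  1  3  0  0  0
k=8  3  3  0  2  1  2
3  0  3  1  0  1
2  3  0  1  2  0
3  1  3  0  0  0
k=9  3  3  0  2  1  2
3  0  3  1  0  1
3  3  0  1  2  0
3  1  3  0  0  0
k=10  1  0  1  2  1  2
1  3  3  1  0  1
3  0  1  1  2  0
0  3  3  0  0  0
k=11  1  0  1  2  1  2
2  3  3  1  0  1
0  1  1  1  2  0
1  3  3  0  0  0
k=12  1  0  1  2  1  2
2  3  3  1  0  1
1  1  1  1  2  0
1  3  3  0  0  0
k=13  1  0  1  2  1  2
2  3  3  1  0  1
2  1  1  1  2  0
1  3  3  0  0  0
k=14  1  0  1  2  1  2
2  3  3  1  0  1
3  1  1  1  2  0
1  3  3  0  0  0
k=15  1  0  1  2  1  2
3  3  3  1  0  1
0  2  1  1  2  0
2  3  3  0  0  0
k=16  1  0  1  2  1  2
3  3  3  1  0  1
1  2  1  1  2  0
2  3  3  0  0  0
k=17  1  0  1  2  1  2
3  3  3  1  0  1
2  2  1  1  2  0
2  3  3  0  0  0
k=18  1  0  1  2  1  2
3  3  3  1  0  1
3  2  1  1  2  0
2  3  3  0  0  0
k=19  2  1  2  2  1  2
1  2  1  2  0  1
3  2  0  2  2  0
0  2  1  1  0  0
k=20  2  1  2  2  1  2
2  2  1  2  0  1
0  3  0  2  2  0
1  2  1  1  0  0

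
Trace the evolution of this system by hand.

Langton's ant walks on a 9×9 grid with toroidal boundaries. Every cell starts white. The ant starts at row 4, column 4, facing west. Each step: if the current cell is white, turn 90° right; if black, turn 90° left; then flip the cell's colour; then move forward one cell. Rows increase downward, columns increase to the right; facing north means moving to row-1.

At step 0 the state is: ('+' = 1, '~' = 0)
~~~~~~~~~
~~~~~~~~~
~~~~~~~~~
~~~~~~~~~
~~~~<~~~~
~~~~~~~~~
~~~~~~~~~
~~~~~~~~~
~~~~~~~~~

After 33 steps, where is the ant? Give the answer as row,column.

5,6

0) ~~~~~~~~~
~~~~~~~~~
~~~~~~~~~
~~~~~~~~~
~~~~<~~~~
~~~~~~~~~
~~~~~~~~~
~~~~~~~~~
~~~~~~~~~
1) ~~~~~~~~~
~~~~~~~~~
~~~~~~~~~
~~~~^~~~~
~~~~+~~~~
~~~~~~~~~
~~~~~~~~~
~~~~~~~~~
~~~~~~~~~
2) ~~~~~~~~~
~~~~~~~~~
~~~~~~~~~
~~~~+>~~~
~~~~+~~~~
~~~~~~~~~
~~~~~~~~~
~~~~~~~~~
~~~~~~~~~
3) ~~~~~~~~~
~~~~~~~~~
~~~~~~~~~
~~~~++~~~
~~~~+v~~~
~~~~~~~~~
~~~~~~~~~
~~~~~~~~~
~~~~~~~~~
4) ~~~~~~~~~
~~~~~~~~~
~~~~~~~~~
~~~~++~~~
~~~~<+~~~
~~~~~~~~~
~~~~~~~~~
~~~~~~~~~
~~~~~~~~~
5) ~~~~~~~~~
~~~~~~~~~
~~~~~~~~~
~~~~++~~~
~~~~~+~~~
~~~~v~~~~
~~~~~~~~~
~~~~~~~~~
~~~~~~~~~
6) ~~~~~~~~~
~~~~~~~~~
~~~~~~~~~
~~~~++~~~
~~~~~+~~~
~~~<+~~~~
~~~~~~~~~
~~~~~~~~~
~~~~~~~~~
7) ~~~~~~~~~
~~~~~~~~~
~~~~~~~~~
~~~~++~~~
~~~^~+~~~
~~~++~~~~
~~~~~~~~~
~~~~~~~~~
~~~~~~~~~
8) ~~~~~~~~~
~~~~~~~~~
~~~~~~~~~
~~~~++~~~
~~~+>+~~~
~~~++~~~~
~~~~~~~~~
~~~~~~~~~
~~~~~~~~~
9) ~~~~~~~~~
~~~~~~~~~
~~~~~~~~~
~~~~++~~~
~~~+++~~~
~~~+v~~~~
~~~~~~~~~
~~~~~~~~~
~~~~~~~~~
10) ~~~~~~~~~
~~~~~~~~~
~~~~~~~~~
~~~~++~~~
~~~+++~~~
~~~+~>~~~
~~~~~~~~~
~~~~~~~~~
~~~~~~~~~
11) ~~~~~~~~~
~~~~~~~~~
~~~~~~~~~
~~~~++~~~
~~~+++~~~
~~~+~+~~~
~~~~~v~~~
~~~~~~~~~
~~~~~~~~~
12) ~~~~~~~~~
~~~~~~~~~
~~~~~~~~~
~~~~++~~~
~~~+++~~~
~~~+~+~~~
~~~~<+~~~
~~~~~~~~~
~~~~~~~~~
13) ~~~~~~~~~
~~~~~~~~~
~~~~~~~~~
~~~~++~~~
~~~+++~~~
~~~+^+~~~
~~~~++~~~
~~~~~~~~~
~~~~~~~~~
14) ~~~~~~~~~
~~~~~~~~~
~~~~~~~~~
~~~~++~~~
~~~+++~~~
~~~++>~~~
~~~~++~~~
~~~~~~~~~
~~~~~~~~~
15) ~~~~~~~~~
~~~~~~~~~
~~~~~~~~~
~~~~++~~~
~~~++^~~~
~~~++~~~~
~~~~++~~~
~~~~~~~~~
~~~~~~~~~
16) ~~~~~~~~~
~~~~~~~~~
~~~~~~~~~
~~~~++~~~
~~~+<~~~~
~~~++~~~~
~~~~++~~~
~~~~~~~~~
~~~~~~~~~
17) ~~~~~~~~~
~~~~~~~~~
~~~~~~~~~
~~~~++~~~
~~~+~~~~~
~~~+v~~~~
~~~~++~~~
~~~~~~~~~
~~~~~~~~~
18) ~~~~~~~~~
~~~~~~~~~
~~~~~~~~~
~~~~++~~~
~~~+~~~~~
~~~+~>~~~
~~~~++~~~
~~~~~~~~~
~~~~~~~~~
19) ~~~~~~~~~
~~~~~~~~~
~~~~~~~~~
~~~~++~~~
~~~+~~~~~
~~~+~+~~~
~~~~+v~~~
~~~~~~~~~
~~~~~~~~~
20) ~~~~~~~~~
~~~~~~~~~
~~~~~~~~~
~~~~++~~~
~~~+~~~~~
~~~+~+~~~
~~~~+~>~~
~~~~~~~~~
~~~~~~~~~
21) ~~~~~~~~~
~~~~~~~~~
~~~~~~~~~
~~~~++~~~
~~~+~~~~~
~~~+~+~~~
~~~~+~+~~
~~~~~~v~~
~~~~~~~~~
22) ~~~~~~~~~
~~~~~~~~~
~~~~~~~~~
~~~~++~~~
~~~+~~~~~
~~~+~+~~~
~~~~+~+~~
~~~~~<+~~
~~~~~~~~~
23) ~~~~~~~~~
~~~~~~~~~
~~~~~~~~~
~~~~++~~~
~~~+~~~~~
~~~+~+~~~
~~~~+^+~~
~~~~~++~~
~~~~~~~~~
24) ~~~~~~~~~
~~~~~~~~~
~~~~~~~~~
~~~~++~~~
~~~+~~~~~
~~~+~+~~~
~~~~++>~~
~~~~~++~~
~~~~~~~~~
25) ~~~~~~~~~
~~~~~~~~~
~~~~~~~~~
~~~~++~~~
~~~+~~~~~
~~~+~+^~~
~~~~++~~~
~~~~~++~~
~~~~~~~~~
26) ~~~~~~~~~
~~~~~~~~~
~~~~~~~~~
~~~~++~~~
~~~+~~~~~
~~~+~++>~
~~~~++~~~
~~~~~++~~
~~~~~~~~~
27) ~~~~~~~~~
~~~~~~~~~
~~~~~~~~~
~~~~++~~~
~~~+~~~~~
~~~+~+++~
~~~~++~v~
~~~~~++~~
~~~~~~~~~
28) ~~~~~~~~~
~~~~~~~~~
~~~~~~~~~
~~~~++~~~
~~~+~~~~~
~~~+~+++~
~~~~++<+~
~~~~~++~~
~~~~~~~~~
29) ~~~~~~~~~
~~~~~~~~~
~~~~~~~~~
~~~~++~~~
~~~+~~~~~
~~~+~+^+~
~~~~++++~
~~~~~++~~
~~~~~~~~~
30) ~~~~~~~~~
~~~~~~~~~
~~~~~~~~~
~~~~++~~~
~~~+~~~~~
~~~+~<~+~
~~~~++++~
~~~~~++~~
~~~~~~~~~
31) ~~~~~~~~~
~~~~~~~~~
~~~~~~~~~
~~~~++~~~
~~~+~~~~~
~~~+~~~+~
~~~~+v++~
~~~~~++~~
~~~~~~~~~
32) ~~~~~~~~~
~~~~~~~~~
~~~~~~~~~
~~~~++~~~
~~~+~~~~~
~~~+~~~+~
~~~~+~>+~
~~~~~++~~
~~~~~~~~~
33) ~~~~~~~~~
~~~~~~~~~
~~~~~~~~~
~~~~++~~~
~~~+~~~~~
~~~+~~^+~
~~~~+~~+~
~~~~~++~~
~~~~~~~~~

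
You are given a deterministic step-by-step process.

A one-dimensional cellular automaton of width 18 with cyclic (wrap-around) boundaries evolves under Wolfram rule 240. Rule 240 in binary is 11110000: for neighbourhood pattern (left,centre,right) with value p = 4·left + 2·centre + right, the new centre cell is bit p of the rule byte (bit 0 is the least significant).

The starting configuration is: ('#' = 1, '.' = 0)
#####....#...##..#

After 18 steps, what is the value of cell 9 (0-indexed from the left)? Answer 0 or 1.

0) #####....#...##..#
1) ######....#...##..
2) .######....#...##.
3) ..######....#...##
4) #..######....#...#
5) ##..######....#...
6) .##..######....#..
7) ..##..######....#.
8) ...##..######....#
9) #...##..######....
10) .#...##..######...
11) ..#...##..######..
12) ...#...##..######.
13) ....#...##..######
14) #....#...##..#####
15) ##....#...##..####
16) ###....#...##..###
17) ####....#...##..##
18) #####....#...##..#

1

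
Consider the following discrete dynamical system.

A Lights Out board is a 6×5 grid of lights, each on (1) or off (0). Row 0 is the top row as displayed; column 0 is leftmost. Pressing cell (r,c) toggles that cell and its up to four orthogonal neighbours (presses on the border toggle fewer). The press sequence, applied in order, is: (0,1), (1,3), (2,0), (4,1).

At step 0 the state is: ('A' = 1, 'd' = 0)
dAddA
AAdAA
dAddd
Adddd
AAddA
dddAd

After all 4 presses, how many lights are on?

12

k=0  dAddA
AAdAA
dAddd
Adddd
AAddA
dddAd
k=1  AdAdA
AddAA
dAddd
Adddd
AAddA
dddAd
k=2  AdAAA
AdAdd
dAdAd
Adddd
AAddA
dddAd
k=3  AdAAA
ddAdd
AddAd
ddddd
AAddA
dddAd
k=4  AdAAA
ddAdd
AddAd
dAddd
ddAdA
dAdAd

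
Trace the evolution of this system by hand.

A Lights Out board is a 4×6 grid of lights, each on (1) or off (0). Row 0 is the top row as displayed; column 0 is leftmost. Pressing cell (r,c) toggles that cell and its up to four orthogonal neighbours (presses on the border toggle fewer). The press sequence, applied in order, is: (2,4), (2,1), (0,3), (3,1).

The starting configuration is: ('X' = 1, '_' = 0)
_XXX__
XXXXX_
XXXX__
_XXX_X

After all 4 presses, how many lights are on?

12

0) _XXX__
XXXXX_
XXXX__
_XXX_X
1) _XXX__
XXXX__
XXX_XX
_XXXXX
2) _XXX__
X_XX__
____XX
__XXXX
3) _X__X_
X_X___
____XX
__XXXX
4) _X__X_
X_X___
_X__XX
XX_XXX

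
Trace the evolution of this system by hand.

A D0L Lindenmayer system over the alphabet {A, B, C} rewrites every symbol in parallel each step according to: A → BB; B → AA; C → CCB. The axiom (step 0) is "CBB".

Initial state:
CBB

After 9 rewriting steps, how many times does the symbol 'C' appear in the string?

k=0  CBB
k=1  CCBAAAA
k=2  CCBCCBAABBBBBBBB
k=3  CCBCCBAACCBCCBAABBBBAAAAAAAAAAAAAAAA
k=4  CCBCCBAACCBCCBAABBBBCCBCCBAACCBCCBAABBBBAAAAAAAABBBBBBBBBBBBBBBBBBBBBBBBBBBBBBBB
k=5  CCBCCBAACCBCCBAABBBBCCBCCBAACCBCCBAABBBBAAAAAAAACCBCCBAACC…AAAAAAAAAAAAAAAAAAAAAAAAAAAAAAAAAAAAAAAAAAAAAAAAAAAAAAAAAA  (len 176)
k=6  CCBCCBAACCBCCBAABBBBCCBCCBAACCBCCBAABBBBAAAAAAAACCBCCBAACC…BBBBBBBBBBBBBBBBBBBBBBBBBBBBBBBBBBBBBBBBBBBBBBBBBBBBBBBBBB  (len 384)
k=7  CCBCCBAACCBCCBAABBBBCCBCCBAACCBCCBAABBBBAAAAAAAACCBCCBAACC…AAAAAAAAAAAAAAAAAAAAAAAAAAAAAAAAAAAAAAAAAAAAAAAAAAAAAAAAAA  (len 832)
k=8  CCBCCBAACCBCCBAABBBBCCBCCBAACCBCCBAABBBBAAAAAAAACCBCCBAACC…BBBBBBBBBBBBBBBBBBBBBBBBBBBBBBBBBBBBBBBBBBBBBBBBBBBBBBBBBB  (len 1792)
k=9  CCBCCBAACCBCCBAABBBBCCBCCBAACCBCCBAABBBBAAAAAAAACCBCCBAACC…AAAAAAAAAAAAAAAAAAAAAAAAAAAAAAAAAAAAAAAAAAAAAAAAAAAAAAAAAA  (len 3840)

512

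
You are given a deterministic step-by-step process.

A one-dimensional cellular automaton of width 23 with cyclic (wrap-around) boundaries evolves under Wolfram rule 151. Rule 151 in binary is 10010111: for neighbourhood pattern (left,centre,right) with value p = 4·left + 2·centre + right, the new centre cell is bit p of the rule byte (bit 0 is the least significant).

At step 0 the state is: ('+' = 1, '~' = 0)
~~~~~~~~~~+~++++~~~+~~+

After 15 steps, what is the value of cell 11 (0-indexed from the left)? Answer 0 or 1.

0

0) ~~~~~~~~~~+~++++~~~+~~+
1) +++++++++++~~++~+++++++
2) ++++++++++~++~~~~++++++
3) +++++++++~~~~++++~+++++
4) ++++++++~++++~++~~~++++
5) +++++++~~~++~~~~+++~+++
6) ++++++~+++~~++++~+~~~++
7) +++++~~~+~++~++~~++++~+
8) ++++~++++~~~~~~++~++~~~
9) ~++~~~++~++++++~~~~~+++
10) ~~~+++~~~~++++~+++++~+~
11) +++~+~++++~++~~~+++~~++
12) ++~~+~~++~~~~+++~+~++~+
13) +~+++++~~++++~+~~+~~~~~
14) +~~+++~++~++~~+++++++++
15) ~++~+~~~~~~~++~++++++++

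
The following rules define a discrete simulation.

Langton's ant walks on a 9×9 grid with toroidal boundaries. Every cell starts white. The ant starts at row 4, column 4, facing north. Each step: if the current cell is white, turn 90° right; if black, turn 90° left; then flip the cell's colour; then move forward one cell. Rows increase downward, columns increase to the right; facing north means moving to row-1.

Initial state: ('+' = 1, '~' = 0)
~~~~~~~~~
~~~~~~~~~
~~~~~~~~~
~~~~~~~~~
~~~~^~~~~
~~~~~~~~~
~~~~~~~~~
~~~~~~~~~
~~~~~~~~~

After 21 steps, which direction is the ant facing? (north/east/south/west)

gen 0: ~~~~~~~~~
~~~~~~~~~
~~~~~~~~~
~~~~~~~~~
~~~~^~~~~
~~~~~~~~~
~~~~~~~~~
~~~~~~~~~
~~~~~~~~~
gen 1: ~~~~~~~~~
~~~~~~~~~
~~~~~~~~~
~~~~~~~~~
~~~~+>~~~
~~~~~~~~~
~~~~~~~~~
~~~~~~~~~
~~~~~~~~~
gen 2: ~~~~~~~~~
~~~~~~~~~
~~~~~~~~~
~~~~~~~~~
~~~~++~~~
~~~~~v~~~
~~~~~~~~~
~~~~~~~~~
~~~~~~~~~
gen 3: ~~~~~~~~~
~~~~~~~~~
~~~~~~~~~
~~~~~~~~~
~~~~++~~~
~~~~<+~~~
~~~~~~~~~
~~~~~~~~~
~~~~~~~~~
gen 4: ~~~~~~~~~
~~~~~~~~~
~~~~~~~~~
~~~~~~~~~
~~~~^+~~~
~~~~++~~~
~~~~~~~~~
~~~~~~~~~
~~~~~~~~~
gen 5: ~~~~~~~~~
~~~~~~~~~
~~~~~~~~~
~~~~~~~~~
~~~<~+~~~
~~~~++~~~
~~~~~~~~~
~~~~~~~~~
~~~~~~~~~
gen 6: ~~~~~~~~~
~~~~~~~~~
~~~~~~~~~
~~~^~~~~~
~~~+~+~~~
~~~~++~~~
~~~~~~~~~
~~~~~~~~~
~~~~~~~~~
gen 7: ~~~~~~~~~
~~~~~~~~~
~~~~~~~~~
~~~+>~~~~
~~~+~+~~~
~~~~++~~~
~~~~~~~~~
~~~~~~~~~
~~~~~~~~~
gen 8: ~~~~~~~~~
~~~~~~~~~
~~~~~~~~~
~~~++~~~~
~~~+v+~~~
~~~~++~~~
~~~~~~~~~
~~~~~~~~~
~~~~~~~~~
gen 9: ~~~~~~~~~
~~~~~~~~~
~~~~~~~~~
~~~++~~~~
~~~<++~~~
~~~~++~~~
~~~~~~~~~
~~~~~~~~~
~~~~~~~~~
gen 10: ~~~~~~~~~
~~~~~~~~~
~~~~~~~~~
~~~++~~~~
~~~~++~~~
~~~v++~~~
~~~~~~~~~
~~~~~~~~~
~~~~~~~~~
gen 11: ~~~~~~~~~
~~~~~~~~~
~~~~~~~~~
~~~++~~~~
~~~~++~~~
~~<+++~~~
~~~~~~~~~
~~~~~~~~~
~~~~~~~~~
gen 12: ~~~~~~~~~
~~~~~~~~~
~~~~~~~~~
~~~++~~~~
~~^~++~~~
~~++++~~~
~~~~~~~~~
~~~~~~~~~
~~~~~~~~~
gen 13: ~~~~~~~~~
~~~~~~~~~
~~~~~~~~~
~~~++~~~~
~~+>++~~~
~~++++~~~
~~~~~~~~~
~~~~~~~~~
~~~~~~~~~
gen 14: ~~~~~~~~~
~~~~~~~~~
~~~~~~~~~
~~~++~~~~
~~++++~~~
~~+v++~~~
~~~~~~~~~
~~~~~~~~~
~~~~~~~~~
gen 15: ~~~~~~~~~
~~~~~~~~~
~~~~~~~~~
~~~++~~~~
~~++++~~~
~~+~>+~~~
~~~~~~~~~
~~~~~~~~~
~~~~~~~~~
gen 16: ~~~~~~~~~
~~~~~~~~~
~~~~~~~~~
~~~++~~~~
~~++^+~~~
~~+~~+~~~
~~~~~~~~~
~~~~~~~~~
~~~~~~~~~
gen 17: ~~~~~~~~~
~~~~~~~~~
~~~~~~~~~
~~~++~~~~
~~+<~+~~~
~~+~~+~~~
~~~~~~~~~
~~~~~~~~~
~~~~~~~~~
gen 18: ~~~~~~~~~
~~~~~~~~~
~~~~~~~~~
~~~++~~~~
~~+~~+~~~
~~+v~+~~~
~~~~~~~~~
~~~~~~~~~
~~~~~~~~~
gen 19: ~~~~~~~~~
~~~~~~~~~
~~~~~~~~~
~~~++~~~~
~~+~~+~~~
~~<+~+~~~
~~~~~~~~~
~~~~~~~~~
~~~~~~~~~
gen 20: ~~~~~~~~~
~~~~~~~~~
~~~~~~~~~
~~~++~~~~
~~+~~+~~~
~~~+~+~~~
~~v~~~~~~
~~~~~~~~~
~~~~~~~~~
gen 21: ~~~~~~~~~
~~~~~~~~~
~~~~~~~~~
~~~++~~~~
~~+~~+~~~
~~~+~+~~~
~<+~~~~~~
~~~~~~~~~
~~~~~~~~~

west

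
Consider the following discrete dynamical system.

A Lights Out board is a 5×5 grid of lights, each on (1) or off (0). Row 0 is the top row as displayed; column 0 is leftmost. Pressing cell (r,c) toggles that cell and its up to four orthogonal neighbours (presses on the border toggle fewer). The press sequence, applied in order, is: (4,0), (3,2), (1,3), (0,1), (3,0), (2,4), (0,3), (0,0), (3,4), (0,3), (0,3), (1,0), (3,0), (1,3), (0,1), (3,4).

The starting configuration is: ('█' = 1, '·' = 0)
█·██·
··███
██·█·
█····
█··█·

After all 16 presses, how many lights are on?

[0] █·██·
··███
██·█·
█····
█··█·
[1] █·██·
··███
██·█·
·····
·█·█·
[2] █·██·
··███
████·
·███·
·███·
[3] █·█··
·····
███··
·███·
·███·
[4] ·█···
·█···
███··
·███·
·███·
[5] ·█···
·█···
·██··
█·██·
████·
[6] ·█···
·█··█
·████
█·███
████·
[7] ·████
·█·██
·████
█·███
████·
[8] █·███
██·██
·████
█·███
████·
[9] █·███
██·██
·███·
█·█··
█████
[10] █····
██··█
·███·
█·█··
█████
[11] █·███
██·██
·███·
█·█··
█████
[12] ··███
···██
████·
█·█··
█████
[13] ··███
···██
·███·
·██··
·████
[14] ··█·█
··█··
·██··
·██··
·████
[15] ██··█
·██··
·██··
·██··
·████
[16] ██··█
·██··
·██·█
·████
·███·

15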